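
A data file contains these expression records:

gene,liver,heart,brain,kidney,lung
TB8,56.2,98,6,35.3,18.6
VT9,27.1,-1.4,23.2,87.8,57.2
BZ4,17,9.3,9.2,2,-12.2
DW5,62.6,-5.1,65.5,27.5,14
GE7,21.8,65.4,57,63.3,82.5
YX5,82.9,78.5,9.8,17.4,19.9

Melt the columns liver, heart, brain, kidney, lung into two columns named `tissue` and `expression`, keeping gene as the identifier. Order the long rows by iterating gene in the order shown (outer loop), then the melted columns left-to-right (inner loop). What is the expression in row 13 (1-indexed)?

9.2

30 rows total (6 × 5). Row 13: index ⌊(13-1)/5⌋ = 2 into gene → BZ4; (13-1) mod 5 = 2 into the melted columns → brain.
So row 13 is (BZ4, brain, 9.2); expression = 9.2.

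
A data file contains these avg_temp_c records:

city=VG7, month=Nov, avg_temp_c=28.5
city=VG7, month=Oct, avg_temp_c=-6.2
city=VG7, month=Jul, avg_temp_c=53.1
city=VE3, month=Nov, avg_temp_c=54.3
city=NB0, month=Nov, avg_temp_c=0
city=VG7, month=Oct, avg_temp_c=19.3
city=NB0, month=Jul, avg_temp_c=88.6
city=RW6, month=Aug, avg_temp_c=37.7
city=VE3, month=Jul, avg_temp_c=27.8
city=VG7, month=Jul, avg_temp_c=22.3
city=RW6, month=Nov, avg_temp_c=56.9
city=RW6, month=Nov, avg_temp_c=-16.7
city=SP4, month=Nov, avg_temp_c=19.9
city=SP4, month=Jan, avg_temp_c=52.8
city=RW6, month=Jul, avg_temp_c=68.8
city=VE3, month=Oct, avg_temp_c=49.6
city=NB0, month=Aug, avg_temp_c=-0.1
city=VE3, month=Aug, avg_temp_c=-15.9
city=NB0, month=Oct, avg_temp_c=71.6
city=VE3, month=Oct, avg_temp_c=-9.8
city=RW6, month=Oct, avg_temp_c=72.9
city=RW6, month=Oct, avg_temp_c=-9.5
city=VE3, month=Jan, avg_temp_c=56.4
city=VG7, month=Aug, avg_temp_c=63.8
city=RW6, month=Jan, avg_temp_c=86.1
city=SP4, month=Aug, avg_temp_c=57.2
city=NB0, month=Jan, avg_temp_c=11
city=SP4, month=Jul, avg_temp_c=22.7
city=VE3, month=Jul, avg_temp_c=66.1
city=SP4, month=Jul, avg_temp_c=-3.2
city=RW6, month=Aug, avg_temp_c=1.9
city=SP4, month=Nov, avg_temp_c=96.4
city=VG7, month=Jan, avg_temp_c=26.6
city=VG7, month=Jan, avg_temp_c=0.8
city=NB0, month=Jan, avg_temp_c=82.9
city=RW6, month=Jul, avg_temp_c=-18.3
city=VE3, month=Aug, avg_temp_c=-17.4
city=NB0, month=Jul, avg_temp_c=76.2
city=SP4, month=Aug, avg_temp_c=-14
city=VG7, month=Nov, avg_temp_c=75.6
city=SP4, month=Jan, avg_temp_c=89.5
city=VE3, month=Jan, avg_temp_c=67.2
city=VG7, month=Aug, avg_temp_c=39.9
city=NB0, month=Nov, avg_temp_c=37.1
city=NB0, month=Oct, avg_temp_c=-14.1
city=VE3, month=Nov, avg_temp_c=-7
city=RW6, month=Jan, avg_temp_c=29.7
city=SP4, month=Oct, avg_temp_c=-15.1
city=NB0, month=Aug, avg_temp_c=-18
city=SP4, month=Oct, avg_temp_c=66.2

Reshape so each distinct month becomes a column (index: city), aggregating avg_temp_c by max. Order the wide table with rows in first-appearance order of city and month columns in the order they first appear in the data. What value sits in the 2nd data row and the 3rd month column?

With rows in first-appearance order of city, row 2 is city=VE3. month columns in first-appearance order: Nov, Oct, Jul, Aug, Jan; column 3 is Jul.
Long rows with city=VE3, month=Jul: max(27.8, 66.1) = 66.1.

66.1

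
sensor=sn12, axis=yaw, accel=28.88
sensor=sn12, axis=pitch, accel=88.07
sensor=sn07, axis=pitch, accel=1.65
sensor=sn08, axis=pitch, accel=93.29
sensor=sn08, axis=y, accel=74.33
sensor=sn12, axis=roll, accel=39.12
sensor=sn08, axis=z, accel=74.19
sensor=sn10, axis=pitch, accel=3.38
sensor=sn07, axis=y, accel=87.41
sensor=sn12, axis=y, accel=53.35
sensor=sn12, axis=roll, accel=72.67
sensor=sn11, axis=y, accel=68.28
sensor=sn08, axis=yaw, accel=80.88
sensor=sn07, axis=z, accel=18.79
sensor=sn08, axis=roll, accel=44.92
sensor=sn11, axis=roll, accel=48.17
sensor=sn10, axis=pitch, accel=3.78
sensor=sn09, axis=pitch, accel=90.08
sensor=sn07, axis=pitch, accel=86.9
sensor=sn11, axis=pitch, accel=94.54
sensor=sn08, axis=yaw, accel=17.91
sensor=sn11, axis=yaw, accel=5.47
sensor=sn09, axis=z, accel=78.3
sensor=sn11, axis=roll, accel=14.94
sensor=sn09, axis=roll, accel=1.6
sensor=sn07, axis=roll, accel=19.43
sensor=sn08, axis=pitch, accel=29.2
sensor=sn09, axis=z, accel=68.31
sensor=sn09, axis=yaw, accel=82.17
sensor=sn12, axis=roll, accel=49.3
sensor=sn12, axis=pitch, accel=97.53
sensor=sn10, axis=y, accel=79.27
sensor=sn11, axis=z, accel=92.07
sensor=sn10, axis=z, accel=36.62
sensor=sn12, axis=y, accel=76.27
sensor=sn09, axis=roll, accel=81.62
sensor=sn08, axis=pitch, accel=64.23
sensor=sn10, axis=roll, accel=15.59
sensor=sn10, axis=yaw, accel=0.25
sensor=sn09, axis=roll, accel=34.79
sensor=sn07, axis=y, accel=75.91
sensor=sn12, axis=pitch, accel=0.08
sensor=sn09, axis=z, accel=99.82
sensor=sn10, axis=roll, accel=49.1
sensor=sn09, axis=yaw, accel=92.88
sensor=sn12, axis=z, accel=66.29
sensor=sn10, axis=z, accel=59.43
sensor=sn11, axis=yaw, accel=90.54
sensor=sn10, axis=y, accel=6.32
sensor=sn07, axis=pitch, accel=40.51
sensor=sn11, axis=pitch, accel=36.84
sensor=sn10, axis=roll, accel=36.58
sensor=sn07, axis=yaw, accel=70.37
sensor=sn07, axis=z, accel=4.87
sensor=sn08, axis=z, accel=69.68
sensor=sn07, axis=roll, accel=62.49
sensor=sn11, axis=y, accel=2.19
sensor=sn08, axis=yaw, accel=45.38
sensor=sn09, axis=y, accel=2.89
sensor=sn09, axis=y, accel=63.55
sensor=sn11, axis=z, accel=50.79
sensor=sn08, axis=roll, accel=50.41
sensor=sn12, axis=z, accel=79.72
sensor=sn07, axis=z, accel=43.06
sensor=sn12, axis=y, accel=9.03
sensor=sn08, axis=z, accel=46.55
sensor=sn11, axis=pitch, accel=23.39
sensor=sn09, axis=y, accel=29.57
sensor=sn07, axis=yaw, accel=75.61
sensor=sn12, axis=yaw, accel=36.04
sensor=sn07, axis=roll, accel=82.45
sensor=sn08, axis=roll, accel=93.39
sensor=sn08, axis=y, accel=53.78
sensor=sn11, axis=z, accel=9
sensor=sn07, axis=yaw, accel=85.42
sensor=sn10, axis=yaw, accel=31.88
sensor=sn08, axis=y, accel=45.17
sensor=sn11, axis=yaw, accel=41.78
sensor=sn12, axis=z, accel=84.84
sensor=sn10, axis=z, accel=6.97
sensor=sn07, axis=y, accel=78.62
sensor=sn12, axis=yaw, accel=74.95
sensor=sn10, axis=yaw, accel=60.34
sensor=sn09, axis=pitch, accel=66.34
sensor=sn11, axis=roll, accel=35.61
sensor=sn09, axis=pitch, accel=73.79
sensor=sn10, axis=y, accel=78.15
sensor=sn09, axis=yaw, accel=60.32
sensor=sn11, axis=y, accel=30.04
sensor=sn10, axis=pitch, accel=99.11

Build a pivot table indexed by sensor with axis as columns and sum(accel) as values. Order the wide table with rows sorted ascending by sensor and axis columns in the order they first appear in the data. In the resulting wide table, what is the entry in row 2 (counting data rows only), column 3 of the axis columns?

173.28

With rows sorted ascending by sensor, row 2 is sensor=sn08. axis columns in first-appearance order: yaw, pitch, y, roll, z; column 3 is y.
Long rows with sensor=sn08, axis=y: 74.33 + 53.78 + 45.17 = 173.28.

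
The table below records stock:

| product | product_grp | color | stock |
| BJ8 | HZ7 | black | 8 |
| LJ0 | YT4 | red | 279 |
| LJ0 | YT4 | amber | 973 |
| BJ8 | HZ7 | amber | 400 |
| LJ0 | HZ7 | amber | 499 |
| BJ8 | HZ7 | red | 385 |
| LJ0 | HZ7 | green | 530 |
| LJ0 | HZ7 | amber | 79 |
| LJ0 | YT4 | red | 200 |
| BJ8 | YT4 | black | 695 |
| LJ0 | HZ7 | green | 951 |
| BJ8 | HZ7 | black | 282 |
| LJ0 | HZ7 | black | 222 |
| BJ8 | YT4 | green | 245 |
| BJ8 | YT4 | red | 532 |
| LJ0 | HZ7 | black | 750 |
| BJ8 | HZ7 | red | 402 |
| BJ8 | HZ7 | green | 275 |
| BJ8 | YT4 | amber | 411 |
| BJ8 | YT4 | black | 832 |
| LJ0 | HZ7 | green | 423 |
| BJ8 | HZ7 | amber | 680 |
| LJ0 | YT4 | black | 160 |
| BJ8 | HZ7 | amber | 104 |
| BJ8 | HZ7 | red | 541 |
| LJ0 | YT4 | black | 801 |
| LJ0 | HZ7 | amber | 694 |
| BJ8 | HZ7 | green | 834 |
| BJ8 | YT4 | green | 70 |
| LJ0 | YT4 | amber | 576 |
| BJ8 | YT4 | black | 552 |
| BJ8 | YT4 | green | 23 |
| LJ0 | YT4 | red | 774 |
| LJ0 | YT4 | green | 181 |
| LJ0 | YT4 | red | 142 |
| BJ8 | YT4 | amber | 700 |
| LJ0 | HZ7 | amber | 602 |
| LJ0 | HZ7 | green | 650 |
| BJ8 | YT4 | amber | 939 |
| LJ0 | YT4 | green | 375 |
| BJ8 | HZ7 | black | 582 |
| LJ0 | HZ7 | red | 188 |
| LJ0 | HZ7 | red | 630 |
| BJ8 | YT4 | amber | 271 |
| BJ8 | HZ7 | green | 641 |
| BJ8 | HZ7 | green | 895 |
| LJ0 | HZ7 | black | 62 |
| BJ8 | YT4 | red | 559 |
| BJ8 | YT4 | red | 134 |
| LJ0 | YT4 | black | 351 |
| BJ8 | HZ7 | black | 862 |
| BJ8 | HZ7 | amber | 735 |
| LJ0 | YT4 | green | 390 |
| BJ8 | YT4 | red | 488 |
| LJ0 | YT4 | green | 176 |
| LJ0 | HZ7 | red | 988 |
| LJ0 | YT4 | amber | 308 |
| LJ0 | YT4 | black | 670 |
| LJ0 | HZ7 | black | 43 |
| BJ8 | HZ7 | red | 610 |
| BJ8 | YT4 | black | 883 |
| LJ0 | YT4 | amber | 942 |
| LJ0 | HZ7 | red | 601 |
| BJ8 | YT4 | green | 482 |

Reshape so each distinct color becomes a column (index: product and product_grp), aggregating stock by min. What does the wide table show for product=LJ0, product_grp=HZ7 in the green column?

Rows with product=LJ0, product_grp=HZ7 and color=green: stock values are 530, 951, 423, 650.
min(530, 951, 423, 650) = 423.

423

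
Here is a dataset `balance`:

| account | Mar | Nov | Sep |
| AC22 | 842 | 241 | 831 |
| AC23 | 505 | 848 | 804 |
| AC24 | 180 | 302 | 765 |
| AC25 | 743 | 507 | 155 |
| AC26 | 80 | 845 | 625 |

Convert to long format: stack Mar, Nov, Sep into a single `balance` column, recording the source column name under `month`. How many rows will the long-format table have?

15

5 account values × 3 melted columns = 15 rows.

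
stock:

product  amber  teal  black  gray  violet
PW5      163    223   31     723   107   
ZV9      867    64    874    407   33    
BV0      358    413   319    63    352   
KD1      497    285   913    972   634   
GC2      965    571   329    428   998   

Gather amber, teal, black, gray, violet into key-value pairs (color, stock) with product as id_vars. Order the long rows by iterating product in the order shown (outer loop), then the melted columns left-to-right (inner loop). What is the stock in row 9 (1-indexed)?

25 rows total (5 × 5). Row 9: index ⌊(9-1)/5⌋ = 1 into product → ZV9; (9-1) mod 5 = 3 into the melted columns → gray.
So row 9 is (ZV9, gray, 407); stock = 407.

407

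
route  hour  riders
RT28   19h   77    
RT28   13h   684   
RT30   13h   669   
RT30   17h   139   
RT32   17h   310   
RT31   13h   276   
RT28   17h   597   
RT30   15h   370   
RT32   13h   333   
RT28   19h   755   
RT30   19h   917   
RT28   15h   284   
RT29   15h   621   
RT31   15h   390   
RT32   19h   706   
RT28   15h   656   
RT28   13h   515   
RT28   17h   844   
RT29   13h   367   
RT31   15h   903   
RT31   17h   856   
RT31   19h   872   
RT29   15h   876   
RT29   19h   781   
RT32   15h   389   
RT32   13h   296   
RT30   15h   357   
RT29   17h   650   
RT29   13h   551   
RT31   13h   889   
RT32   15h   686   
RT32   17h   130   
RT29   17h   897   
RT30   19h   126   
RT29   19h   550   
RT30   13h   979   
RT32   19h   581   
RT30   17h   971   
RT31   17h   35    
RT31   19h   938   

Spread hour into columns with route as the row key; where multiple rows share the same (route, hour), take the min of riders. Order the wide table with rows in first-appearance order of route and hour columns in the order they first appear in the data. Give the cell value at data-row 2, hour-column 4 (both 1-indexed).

357

With rows in first-appearance order of route, row 2 is route=RT30. hour columns in first-appearance order: 19h, 13h, 17h, 15h; column 4 is 15h.
Long rows with route=RT30, hour=15h: min(370, 357) = 357.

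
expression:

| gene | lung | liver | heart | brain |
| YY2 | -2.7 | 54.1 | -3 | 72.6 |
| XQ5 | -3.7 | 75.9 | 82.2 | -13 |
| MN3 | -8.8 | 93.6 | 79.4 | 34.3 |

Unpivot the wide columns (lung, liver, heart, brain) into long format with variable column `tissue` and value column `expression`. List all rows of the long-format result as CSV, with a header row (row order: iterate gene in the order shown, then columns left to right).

gene,tissue,expression
YY2,lung,-2.7
YY2,liver,54.1
YY2,heart,-3
YY2,brain,72.6
XQ5,lung,-3.7
XQ5,liver,75.9
XQ5,heart,82.2
XQ5,brain,-13
MN3,lung,-8.8
MN3,liver,93.6
MN3,heart,79.4
MN3,brain,34.3

Each (gene, column) pair becomes one row: 3 × 4 = 12 rows.
For example, (YY2, lung) → expression=-2.7.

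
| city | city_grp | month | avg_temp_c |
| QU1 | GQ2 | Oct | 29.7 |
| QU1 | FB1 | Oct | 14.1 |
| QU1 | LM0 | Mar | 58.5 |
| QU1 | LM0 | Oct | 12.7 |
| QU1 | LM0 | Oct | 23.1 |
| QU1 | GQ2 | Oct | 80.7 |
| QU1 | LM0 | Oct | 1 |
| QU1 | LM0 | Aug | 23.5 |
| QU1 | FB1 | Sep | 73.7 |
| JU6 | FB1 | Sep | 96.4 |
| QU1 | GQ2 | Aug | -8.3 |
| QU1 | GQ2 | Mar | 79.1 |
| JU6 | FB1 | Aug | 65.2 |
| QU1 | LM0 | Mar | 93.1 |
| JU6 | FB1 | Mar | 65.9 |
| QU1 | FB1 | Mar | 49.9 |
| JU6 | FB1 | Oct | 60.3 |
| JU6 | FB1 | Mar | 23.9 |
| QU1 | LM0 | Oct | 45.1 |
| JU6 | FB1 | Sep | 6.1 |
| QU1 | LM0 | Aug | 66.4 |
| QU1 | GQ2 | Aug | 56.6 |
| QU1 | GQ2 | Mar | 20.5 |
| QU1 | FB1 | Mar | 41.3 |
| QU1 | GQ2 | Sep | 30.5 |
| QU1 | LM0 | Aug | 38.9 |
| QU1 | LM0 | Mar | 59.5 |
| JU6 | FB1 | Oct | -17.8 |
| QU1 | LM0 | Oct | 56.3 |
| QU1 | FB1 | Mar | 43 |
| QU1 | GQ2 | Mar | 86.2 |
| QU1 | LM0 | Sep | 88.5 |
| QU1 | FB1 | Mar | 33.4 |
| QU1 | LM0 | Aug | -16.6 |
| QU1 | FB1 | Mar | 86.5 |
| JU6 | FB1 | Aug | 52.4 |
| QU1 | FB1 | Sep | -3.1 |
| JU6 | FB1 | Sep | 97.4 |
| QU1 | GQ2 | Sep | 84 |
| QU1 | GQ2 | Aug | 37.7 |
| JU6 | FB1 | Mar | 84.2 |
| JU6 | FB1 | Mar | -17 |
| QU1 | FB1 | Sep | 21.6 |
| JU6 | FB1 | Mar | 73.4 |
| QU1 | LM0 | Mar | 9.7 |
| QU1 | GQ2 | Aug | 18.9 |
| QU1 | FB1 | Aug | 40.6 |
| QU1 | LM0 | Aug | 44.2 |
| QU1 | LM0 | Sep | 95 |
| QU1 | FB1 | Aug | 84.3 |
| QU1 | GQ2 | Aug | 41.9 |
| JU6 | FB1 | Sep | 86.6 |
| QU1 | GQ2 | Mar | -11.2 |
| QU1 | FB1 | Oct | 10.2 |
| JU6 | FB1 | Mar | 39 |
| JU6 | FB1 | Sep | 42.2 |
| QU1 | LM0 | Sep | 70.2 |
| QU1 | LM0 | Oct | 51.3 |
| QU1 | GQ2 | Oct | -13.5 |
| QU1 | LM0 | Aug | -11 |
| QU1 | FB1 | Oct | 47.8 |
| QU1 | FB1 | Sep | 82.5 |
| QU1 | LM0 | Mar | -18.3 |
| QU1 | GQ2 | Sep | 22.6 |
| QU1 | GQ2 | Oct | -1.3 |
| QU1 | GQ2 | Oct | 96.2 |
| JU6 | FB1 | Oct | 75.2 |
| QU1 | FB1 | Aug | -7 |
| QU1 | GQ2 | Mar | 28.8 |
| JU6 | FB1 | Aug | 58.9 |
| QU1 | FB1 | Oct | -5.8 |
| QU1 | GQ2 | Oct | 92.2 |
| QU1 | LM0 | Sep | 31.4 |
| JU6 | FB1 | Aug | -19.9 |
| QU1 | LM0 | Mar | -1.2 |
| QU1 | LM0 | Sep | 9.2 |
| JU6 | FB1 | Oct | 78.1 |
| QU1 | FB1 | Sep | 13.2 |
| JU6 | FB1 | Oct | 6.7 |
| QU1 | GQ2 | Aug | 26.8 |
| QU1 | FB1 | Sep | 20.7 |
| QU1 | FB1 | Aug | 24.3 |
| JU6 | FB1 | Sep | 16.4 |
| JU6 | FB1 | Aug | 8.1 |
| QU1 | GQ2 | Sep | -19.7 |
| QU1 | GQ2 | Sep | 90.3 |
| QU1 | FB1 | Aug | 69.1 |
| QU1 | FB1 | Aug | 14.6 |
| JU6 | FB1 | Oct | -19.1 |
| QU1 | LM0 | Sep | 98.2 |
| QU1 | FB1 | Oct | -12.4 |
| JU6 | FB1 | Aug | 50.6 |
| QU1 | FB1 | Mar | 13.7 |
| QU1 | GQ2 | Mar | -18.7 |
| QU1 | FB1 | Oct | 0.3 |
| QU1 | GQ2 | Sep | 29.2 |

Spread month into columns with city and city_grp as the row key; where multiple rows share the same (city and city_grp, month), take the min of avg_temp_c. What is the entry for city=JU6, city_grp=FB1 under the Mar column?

Rows with city=JU6, city_grp=FB1 and month=Mar: avg_temp_c values are 65.9, 23.9, 84.2, -17, 73.4, 39.
min(65.9, 23.9, 84.2, -17, 73.4, 39) = -17.

-17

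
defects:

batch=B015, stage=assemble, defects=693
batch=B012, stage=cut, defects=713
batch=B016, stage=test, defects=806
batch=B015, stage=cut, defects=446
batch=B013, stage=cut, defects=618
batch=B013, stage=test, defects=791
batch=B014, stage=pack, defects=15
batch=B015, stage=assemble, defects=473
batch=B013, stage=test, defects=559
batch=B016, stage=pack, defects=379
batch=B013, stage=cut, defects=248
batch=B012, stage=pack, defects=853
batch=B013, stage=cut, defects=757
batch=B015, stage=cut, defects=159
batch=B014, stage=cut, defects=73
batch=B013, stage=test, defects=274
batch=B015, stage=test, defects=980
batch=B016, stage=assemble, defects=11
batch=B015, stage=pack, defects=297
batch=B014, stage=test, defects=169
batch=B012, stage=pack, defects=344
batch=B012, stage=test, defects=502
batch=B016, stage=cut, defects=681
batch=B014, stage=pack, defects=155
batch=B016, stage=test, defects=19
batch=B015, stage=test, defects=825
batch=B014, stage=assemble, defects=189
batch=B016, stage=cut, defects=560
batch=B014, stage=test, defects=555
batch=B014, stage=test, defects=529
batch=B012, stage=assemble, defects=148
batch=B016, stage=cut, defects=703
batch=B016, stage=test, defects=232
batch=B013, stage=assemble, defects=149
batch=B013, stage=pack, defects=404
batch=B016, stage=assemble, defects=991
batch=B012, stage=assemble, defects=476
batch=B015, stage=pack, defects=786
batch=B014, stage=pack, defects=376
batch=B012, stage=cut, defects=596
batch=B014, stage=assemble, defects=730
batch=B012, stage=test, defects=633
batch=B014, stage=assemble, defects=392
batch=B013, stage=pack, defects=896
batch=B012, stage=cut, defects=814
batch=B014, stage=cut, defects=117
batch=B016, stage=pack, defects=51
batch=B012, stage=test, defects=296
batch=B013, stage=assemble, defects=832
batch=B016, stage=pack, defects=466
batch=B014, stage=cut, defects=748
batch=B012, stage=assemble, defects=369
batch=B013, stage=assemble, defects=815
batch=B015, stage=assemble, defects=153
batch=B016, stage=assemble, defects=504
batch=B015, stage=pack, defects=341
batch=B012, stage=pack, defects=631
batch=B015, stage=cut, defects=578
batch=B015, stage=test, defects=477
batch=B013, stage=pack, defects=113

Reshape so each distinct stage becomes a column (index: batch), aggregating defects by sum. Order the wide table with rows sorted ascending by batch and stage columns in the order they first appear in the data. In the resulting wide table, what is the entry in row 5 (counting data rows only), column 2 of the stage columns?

With rows sorted ascending by batch, row 5 is batch=B016. stage columns in first-appearance order: assemble, cut, test, pack; column 2 is cut.
Long rows with batch=B016, stage=cut: 681 + 560 + 703 = 1944.

1944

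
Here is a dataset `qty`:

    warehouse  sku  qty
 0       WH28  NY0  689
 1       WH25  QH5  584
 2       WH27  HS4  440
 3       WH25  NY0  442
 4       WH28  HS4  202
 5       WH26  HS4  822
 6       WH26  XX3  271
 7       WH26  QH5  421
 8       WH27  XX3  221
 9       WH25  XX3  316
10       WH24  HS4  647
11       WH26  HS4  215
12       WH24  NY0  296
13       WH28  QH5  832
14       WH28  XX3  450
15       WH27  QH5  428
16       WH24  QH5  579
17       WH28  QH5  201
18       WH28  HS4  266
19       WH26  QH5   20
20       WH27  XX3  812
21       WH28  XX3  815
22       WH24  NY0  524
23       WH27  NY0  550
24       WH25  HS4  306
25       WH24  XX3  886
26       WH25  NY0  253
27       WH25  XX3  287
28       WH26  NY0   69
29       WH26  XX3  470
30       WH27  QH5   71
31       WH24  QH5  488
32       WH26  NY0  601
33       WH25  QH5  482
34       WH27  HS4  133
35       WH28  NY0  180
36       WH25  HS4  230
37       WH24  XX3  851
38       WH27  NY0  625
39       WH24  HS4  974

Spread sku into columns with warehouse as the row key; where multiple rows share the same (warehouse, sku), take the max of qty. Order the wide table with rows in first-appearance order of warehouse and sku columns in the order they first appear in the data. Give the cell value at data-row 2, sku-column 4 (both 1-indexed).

With rows in first-appearance order of warehouse, row 2 is warehouse=WH25. sku columns in first-appearance order: NY0, QH5, HS4, XX3; column 4 is XX3.
Long rows with warehouse=WH25, sku=XX3: max(316, 287) = 316.

316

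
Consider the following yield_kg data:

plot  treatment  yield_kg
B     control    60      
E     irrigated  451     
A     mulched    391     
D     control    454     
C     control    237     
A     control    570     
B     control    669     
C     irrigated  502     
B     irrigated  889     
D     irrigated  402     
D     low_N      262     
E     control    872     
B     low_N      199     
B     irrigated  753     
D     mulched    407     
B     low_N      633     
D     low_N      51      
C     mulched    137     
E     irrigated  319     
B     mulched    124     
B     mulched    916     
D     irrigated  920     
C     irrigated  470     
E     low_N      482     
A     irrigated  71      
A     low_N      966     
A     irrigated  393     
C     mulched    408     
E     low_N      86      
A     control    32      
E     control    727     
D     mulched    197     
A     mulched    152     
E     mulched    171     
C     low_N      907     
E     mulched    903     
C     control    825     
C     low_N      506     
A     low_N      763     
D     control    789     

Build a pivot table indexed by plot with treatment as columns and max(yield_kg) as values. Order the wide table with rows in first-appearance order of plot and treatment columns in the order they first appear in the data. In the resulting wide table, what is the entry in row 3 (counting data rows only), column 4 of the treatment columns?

966

With rows in first-appearance order of plot, row 3 is plot=A. treatment columns in first-appearance order: control, irrigated, mulched, low_N; column 4 is low_N.
Long rows with plot=A, treatment=low_N: max(966, 763) = 966.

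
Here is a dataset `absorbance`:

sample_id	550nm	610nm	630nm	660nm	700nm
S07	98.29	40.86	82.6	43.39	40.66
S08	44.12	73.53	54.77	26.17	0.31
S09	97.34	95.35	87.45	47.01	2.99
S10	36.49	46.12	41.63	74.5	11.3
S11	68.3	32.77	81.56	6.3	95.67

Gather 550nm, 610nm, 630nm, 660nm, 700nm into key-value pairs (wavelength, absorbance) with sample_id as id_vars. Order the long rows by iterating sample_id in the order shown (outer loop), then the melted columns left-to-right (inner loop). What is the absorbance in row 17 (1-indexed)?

46.12

25 rows total (5 × 5). Row 17: index ⌊(17-1)/5⌋ = 3 into sample_id → S10; (17-1) mod 5 = 1 into the melted columns → 610nm.
So row 17 is (S10, 610nm, 46.12); absorbance = 46.12.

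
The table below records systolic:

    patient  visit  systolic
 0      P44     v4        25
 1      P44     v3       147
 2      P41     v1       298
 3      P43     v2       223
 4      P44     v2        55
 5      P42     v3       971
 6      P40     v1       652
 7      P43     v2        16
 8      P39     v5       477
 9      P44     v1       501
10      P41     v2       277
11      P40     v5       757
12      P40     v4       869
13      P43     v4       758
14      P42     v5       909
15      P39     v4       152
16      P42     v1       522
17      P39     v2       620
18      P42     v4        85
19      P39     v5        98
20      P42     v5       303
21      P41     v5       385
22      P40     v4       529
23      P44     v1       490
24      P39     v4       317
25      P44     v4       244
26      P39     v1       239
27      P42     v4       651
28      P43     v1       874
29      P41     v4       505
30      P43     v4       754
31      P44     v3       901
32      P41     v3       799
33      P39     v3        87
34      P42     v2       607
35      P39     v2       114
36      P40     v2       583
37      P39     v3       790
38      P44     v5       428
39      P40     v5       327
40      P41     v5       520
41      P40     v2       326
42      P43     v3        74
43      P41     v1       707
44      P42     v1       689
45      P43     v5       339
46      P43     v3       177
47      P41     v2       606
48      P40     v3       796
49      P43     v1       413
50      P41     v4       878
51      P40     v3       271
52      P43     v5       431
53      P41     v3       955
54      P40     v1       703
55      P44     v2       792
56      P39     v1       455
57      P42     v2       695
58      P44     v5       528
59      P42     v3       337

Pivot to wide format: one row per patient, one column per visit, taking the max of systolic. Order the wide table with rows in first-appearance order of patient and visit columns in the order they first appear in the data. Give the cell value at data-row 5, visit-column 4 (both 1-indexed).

583

With rows in first-appearance order of patient, row 5 is patient=P40. visit columns in first-appearance order: v4, v3, v1, v2, v5; column 4 is v2.
Long rows with patient=P40, visit=v2: max(583, 326) = 583.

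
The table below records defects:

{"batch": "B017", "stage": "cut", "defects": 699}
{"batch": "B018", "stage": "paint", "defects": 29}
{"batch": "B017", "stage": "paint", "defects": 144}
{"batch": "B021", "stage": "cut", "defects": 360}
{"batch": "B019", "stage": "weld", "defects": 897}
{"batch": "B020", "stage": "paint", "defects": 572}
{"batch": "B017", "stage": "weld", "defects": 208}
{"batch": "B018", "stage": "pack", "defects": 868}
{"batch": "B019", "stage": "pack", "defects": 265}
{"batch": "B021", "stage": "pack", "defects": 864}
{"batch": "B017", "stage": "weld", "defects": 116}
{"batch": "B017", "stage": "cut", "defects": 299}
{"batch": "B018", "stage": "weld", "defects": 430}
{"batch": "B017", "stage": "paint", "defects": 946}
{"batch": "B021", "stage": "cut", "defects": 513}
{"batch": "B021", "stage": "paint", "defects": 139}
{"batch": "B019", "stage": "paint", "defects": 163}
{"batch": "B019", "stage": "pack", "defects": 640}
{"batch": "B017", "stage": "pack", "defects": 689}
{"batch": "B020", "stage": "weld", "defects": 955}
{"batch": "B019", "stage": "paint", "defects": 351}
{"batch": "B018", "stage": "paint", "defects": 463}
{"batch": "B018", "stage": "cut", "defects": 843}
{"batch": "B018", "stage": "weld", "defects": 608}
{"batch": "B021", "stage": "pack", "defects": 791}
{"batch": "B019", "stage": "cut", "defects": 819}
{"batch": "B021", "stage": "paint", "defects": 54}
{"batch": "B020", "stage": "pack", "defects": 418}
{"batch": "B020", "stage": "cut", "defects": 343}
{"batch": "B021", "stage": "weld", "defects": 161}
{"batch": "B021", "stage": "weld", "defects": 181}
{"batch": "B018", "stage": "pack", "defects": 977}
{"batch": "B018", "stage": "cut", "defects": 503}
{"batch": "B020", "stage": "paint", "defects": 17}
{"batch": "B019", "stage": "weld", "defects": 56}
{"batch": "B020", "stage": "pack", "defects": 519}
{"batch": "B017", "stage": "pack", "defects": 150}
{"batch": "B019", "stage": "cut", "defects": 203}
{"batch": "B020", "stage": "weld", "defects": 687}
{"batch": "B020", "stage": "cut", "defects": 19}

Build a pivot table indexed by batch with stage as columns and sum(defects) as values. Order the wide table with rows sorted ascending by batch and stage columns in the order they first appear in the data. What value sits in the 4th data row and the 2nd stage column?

589

With rows sorted ascending by batch, row 4 is batch=B020. stage columns in first-appearance order: cut, paint, weld, pack; column 2 is paint.
Long rows with batch=B020, stage=paint: 572 + 17 = 589.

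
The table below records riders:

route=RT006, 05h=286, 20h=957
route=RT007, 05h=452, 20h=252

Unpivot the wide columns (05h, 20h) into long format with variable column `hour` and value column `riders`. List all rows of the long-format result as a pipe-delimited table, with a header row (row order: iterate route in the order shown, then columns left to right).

Each (route, column) pair becomes one row: 2 × 2 = 4 rows.
For example, (RT006, 05h) → riders=286.

| route | hour | riders |
| RT006 | 05h | 286 |
| RT006 | 20h | 957 |
| RT007 | 05h | 452 |
| RT007 | 20h | 252 |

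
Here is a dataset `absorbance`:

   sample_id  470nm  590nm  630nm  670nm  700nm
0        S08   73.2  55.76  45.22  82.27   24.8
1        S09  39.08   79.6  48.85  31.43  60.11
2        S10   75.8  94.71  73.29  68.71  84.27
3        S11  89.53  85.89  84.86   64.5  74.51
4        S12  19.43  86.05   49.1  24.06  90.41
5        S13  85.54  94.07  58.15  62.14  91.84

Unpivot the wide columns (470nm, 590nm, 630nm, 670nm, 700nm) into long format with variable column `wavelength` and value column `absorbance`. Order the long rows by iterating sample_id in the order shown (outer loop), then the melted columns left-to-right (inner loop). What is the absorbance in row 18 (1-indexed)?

84.86

30 rows total (6 × 5). Row 18: index ⌊(18-1)/5⌋ = 3 into sample_id → S11; (18-1) mod 5 = 2 into the melted columns → 630nm.
So row 18 is (S11, 630nm, 84.86); absorbance = 84.86.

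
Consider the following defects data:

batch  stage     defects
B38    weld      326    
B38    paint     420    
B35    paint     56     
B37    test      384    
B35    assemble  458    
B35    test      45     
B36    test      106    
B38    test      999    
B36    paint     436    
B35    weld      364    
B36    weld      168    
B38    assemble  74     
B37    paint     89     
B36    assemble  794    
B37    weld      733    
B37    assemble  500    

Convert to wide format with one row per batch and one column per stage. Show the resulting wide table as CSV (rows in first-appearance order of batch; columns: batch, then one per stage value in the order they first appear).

Columns: batch plus the 4 distinct stage values (weld, paint, test, assemble).
For example, row B38 column weld takes defects=326 from the long row (B38, weld).

batch,weld,paint,test,assemble
B38,326,420,999,74
B35,364,56,45,458
B37,733,89,384,500
B36,168,436,106,794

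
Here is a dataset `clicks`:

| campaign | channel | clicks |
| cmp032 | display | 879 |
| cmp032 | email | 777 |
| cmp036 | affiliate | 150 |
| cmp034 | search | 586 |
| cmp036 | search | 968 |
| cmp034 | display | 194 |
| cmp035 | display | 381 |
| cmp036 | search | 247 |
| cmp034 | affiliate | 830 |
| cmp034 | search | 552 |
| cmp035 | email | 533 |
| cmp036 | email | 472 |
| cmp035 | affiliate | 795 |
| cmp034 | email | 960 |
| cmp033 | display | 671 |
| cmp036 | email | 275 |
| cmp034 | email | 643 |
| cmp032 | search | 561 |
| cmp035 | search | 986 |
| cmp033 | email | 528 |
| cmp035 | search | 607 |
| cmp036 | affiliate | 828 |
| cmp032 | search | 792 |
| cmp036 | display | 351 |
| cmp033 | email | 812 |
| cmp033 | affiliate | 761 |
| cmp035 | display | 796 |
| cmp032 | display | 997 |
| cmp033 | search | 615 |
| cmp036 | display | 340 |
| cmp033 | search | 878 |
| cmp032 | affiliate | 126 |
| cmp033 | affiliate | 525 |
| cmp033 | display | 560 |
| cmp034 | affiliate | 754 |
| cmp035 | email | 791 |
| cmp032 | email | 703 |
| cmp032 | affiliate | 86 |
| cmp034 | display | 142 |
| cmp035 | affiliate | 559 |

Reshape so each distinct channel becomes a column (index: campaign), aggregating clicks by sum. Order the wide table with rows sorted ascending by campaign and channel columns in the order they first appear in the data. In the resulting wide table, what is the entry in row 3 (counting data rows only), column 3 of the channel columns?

With rows sorted ascending by campaign, row 3 is campaign=cmp034. channel columns in first-appearance order: display, email, affiliate, search; column 3 is affiliate.
Long rows with campaign=cmp034, channel=affiliate: 830 + 754 = 1584.

1584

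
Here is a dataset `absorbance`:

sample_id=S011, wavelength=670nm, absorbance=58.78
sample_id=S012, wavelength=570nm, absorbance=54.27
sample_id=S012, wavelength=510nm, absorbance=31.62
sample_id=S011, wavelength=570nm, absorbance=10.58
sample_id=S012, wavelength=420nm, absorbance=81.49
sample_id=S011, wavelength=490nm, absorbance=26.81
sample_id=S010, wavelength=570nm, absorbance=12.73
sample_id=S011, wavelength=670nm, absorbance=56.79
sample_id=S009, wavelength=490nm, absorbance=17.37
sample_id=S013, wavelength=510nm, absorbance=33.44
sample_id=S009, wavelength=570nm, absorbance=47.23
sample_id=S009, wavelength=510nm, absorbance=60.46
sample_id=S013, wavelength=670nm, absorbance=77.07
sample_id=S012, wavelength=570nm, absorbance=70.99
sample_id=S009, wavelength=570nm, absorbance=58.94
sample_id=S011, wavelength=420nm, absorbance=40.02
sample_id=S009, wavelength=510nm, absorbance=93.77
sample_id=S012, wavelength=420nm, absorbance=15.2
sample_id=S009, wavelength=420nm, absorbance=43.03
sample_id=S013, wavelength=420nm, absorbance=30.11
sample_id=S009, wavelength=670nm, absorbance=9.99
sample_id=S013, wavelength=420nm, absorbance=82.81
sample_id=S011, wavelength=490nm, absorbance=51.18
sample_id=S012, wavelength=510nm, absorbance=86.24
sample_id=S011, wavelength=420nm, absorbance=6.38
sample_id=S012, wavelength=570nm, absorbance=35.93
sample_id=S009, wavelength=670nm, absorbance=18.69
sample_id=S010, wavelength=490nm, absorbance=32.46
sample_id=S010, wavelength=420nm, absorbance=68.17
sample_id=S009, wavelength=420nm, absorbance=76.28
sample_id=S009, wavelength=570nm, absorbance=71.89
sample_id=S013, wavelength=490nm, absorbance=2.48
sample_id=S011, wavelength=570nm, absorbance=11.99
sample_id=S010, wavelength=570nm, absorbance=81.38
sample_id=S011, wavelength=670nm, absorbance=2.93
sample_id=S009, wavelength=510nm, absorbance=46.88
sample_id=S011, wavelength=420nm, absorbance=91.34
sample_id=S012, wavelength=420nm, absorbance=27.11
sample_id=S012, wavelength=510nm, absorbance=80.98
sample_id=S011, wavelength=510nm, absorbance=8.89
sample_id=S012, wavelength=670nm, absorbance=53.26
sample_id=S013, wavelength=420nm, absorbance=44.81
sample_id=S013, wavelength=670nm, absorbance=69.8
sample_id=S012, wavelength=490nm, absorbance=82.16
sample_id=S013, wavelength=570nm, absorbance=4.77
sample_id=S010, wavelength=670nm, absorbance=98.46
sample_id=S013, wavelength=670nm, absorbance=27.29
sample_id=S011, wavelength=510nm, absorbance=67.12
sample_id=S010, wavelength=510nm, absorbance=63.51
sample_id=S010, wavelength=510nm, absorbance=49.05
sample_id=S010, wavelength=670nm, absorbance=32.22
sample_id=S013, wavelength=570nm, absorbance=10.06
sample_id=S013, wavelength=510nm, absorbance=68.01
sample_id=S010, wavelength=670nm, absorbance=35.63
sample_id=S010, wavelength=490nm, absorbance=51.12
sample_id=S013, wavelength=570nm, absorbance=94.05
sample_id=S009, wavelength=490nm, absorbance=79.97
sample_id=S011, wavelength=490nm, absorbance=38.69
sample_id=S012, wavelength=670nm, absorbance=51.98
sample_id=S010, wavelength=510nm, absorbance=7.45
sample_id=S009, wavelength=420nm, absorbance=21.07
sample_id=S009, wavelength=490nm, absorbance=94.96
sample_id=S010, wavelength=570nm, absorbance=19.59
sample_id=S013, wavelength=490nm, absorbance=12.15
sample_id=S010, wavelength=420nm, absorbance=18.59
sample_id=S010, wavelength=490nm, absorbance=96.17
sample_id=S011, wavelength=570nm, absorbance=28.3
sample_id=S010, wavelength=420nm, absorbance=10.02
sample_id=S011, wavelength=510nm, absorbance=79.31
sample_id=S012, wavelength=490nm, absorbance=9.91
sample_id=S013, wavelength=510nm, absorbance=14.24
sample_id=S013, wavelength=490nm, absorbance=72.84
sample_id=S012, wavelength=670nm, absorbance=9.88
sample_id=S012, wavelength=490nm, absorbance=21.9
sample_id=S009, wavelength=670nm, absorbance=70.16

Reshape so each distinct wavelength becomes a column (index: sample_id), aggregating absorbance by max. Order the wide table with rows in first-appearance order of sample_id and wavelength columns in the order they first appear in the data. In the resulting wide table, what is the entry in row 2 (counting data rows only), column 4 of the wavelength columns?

81.49

With rows in first-appearance order of sample_id, row 2 is sample_id=S012. wavelength columns in first-appearance order: 670nm, 570nm, 510nm, 420nm, 490nm; column 4 is 420nm.
Long rows with sample_id=S012, wavelength=420nm: max(81.49, 15.2, 27.11) = 81.49.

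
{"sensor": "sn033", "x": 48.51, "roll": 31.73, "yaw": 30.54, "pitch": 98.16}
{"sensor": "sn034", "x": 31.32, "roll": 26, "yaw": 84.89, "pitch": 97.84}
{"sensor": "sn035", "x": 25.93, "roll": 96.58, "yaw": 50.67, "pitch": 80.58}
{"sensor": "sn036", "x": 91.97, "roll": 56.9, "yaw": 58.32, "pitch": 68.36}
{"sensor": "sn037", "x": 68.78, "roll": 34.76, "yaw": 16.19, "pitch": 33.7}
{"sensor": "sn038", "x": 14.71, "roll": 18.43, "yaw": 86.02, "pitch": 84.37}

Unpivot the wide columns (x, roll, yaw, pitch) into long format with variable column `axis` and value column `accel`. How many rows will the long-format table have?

24

6 sensor values × 4 melted columns = 24 rows.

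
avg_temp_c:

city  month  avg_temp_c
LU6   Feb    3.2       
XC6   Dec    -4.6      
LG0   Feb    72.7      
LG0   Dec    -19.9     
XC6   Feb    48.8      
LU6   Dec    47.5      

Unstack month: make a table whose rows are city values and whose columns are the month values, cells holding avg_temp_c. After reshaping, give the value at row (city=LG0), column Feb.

Wide layout: rows indexed by city, columns are the 2 distinct month values (Feb, Dec).
Cell (city=LG0, month=Feb) draws from the long row where city=LG0 and month=Feb, which has avg_temp_c=72.7.

72.7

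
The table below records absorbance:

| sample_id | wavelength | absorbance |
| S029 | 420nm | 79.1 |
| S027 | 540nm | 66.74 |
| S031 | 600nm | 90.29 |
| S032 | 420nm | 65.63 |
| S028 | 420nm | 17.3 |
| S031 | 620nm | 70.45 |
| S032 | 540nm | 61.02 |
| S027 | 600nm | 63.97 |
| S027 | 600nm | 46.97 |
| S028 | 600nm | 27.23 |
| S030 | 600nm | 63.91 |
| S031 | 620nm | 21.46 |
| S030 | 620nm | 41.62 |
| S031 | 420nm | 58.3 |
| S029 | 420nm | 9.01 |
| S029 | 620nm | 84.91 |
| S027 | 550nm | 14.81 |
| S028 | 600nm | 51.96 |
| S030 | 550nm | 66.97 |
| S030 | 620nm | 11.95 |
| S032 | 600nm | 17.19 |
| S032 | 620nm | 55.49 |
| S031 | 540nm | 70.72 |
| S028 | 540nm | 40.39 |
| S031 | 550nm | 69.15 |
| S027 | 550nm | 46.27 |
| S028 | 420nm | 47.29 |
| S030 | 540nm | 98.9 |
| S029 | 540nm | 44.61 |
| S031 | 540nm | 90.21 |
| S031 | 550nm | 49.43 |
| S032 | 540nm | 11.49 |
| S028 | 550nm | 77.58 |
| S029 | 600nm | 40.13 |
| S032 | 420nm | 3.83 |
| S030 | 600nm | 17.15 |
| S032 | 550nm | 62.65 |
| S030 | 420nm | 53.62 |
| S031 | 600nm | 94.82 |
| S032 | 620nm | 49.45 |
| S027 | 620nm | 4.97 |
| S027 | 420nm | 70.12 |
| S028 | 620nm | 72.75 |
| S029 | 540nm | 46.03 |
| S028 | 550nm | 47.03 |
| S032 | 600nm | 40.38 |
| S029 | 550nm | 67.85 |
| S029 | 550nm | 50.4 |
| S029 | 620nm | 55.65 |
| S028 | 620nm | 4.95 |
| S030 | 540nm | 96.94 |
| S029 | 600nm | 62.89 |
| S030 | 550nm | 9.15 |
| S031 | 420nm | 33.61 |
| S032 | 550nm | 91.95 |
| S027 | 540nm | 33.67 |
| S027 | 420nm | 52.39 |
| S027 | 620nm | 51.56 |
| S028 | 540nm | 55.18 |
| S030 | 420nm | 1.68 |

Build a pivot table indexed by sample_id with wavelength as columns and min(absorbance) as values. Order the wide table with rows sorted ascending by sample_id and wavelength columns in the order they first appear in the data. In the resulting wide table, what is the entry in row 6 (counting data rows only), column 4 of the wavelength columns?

49.45

With rows sorted ascending by sample_id, row 6 is sample_id=S032. wavelength columns in first-appearance order: 420nm, 540nm, 600nm, 620nm, 550nm; column 4 is 620nm.
Long rows with sample_id=S032, wavelength=620nm: min(55.49, 49.45) = 49.45.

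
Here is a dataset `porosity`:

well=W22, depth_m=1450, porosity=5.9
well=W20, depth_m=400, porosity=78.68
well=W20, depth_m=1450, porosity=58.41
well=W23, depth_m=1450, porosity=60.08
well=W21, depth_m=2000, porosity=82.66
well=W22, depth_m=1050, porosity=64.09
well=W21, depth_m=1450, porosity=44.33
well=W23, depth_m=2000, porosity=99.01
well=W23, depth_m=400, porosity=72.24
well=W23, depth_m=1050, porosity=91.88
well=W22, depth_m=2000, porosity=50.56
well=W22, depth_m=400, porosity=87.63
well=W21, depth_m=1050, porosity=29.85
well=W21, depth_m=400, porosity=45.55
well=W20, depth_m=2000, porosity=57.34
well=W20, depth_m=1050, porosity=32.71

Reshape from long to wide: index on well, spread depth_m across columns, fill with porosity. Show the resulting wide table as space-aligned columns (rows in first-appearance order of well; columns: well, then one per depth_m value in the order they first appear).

well  1450   400    2000   1050 
W22   5.9    87.63  50.56  64.09
W20   58.41  78.68  57.34  32.71
W23   60.08  72.24  99.01  91.88
W21   44.33  45.55  82.66  29.85

Columns: well plus the 4 distinct depth_m values (1450, 400, 2000, 1050).
For example, row W22 column 1450 takes porosity=5.9 from the long row (W22, 1450).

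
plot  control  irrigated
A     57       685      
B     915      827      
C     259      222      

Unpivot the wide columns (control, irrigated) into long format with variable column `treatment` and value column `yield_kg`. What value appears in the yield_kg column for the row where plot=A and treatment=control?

Unpivoting turns each (plot, wide-column) pair into one long row.
The wide cell at row A, column control holds 57, so the long row (A, control) has yield_kg=57.

57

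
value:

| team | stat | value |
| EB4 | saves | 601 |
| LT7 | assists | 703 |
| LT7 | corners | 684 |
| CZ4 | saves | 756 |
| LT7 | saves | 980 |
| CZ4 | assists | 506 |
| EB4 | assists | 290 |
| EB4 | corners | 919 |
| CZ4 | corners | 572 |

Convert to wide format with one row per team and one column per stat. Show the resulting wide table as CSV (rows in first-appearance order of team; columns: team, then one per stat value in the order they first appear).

team,saves,assists,corners
EB4,601,290,919
LT7,980,703,684
CZ4,756,506,572

Columns: team plus the 3 distinct stat values (saves, assists, corners).
For example, row EB4 column saves takes value=601 from the long row (EB4, saves).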